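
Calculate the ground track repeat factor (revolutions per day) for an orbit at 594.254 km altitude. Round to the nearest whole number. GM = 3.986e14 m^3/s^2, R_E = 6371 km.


r = 6.965254e+06 m
T = 2*pi*sqrt(r^3/mu) = 5785.1771 s = 96.4196 min
revs/day = 1440 / 96.4196 = 14.9347
Rounded: 15 revolutions per day

15 revolutions per day


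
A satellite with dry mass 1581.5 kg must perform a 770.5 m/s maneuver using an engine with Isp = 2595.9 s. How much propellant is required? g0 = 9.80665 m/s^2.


ve = Isp * g0 = 2595.9 * 9.80665 = 25457.082735 m/s
mass ratio = exp(dv/ve) = exp(770.5/25457.082735) = 1.03072932
m_prop = m_dry * (mr - 1) = 1581.5 * (1.03072932 - 1)
m_prop = 48.5984 kg

48.5984 kg


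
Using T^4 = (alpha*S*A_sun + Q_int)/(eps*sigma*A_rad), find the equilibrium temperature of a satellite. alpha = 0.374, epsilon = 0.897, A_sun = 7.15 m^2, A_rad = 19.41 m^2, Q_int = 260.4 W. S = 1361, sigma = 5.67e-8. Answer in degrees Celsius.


Numerator = alpha*S*A_sun + Q_int = 0.374*1361*7.15 + 260.4 = 3899.8501 W
Denominator = eps*sigma*A_rad = 0.897*5.67e-8*19.41 = 9.8719066e-07 W/K^4
T^4 = 3.9504528e+09 K^4
T = 250.7043 K = -22.4457 C

-22.4457 degrees Celsius


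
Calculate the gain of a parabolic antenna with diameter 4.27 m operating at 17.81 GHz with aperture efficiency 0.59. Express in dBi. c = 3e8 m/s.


lambda = c/f = 3e8 / 1.781e+10 = 0.01684447 m
G = eta*(pi*D/lambda)^2 = 0.59*(pi*4.27/0.01684447)^2
G = 374190.5682 (linear)
G = 10*log10(374190.5682) = 55.7309 dBi

55.7309 dBi


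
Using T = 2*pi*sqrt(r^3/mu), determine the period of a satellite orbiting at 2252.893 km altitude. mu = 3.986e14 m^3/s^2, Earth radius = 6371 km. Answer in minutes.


r = 8623.8930 km = 8.623893e+06 m
T = 2*pi*sqrt(r^3/mu) = 2*pi*sqrt(6.4137212e+20 / 3.986e14)
T = 7970.1457 s = 132.8358 min

132.8358 minutes


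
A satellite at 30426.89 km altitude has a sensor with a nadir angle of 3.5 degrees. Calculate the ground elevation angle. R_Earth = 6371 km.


r = R_E + alt = 36797.8900 km
Law of sines in the satellite / Earth-center / ground-point triangle:
  sin(nadir)/R_E = sin(90 + el)/r  =>  cos(el) = (r/R_E)*sin(nadir)
cos(el) = (36797.8900 / 6371.0000) * sin(3.5 deg) = 0.3526067
el = arccos(0.3526067) = 69.3532 deg
(Earth-central angle = 90 - nadir - el = 17.1468 deg)

69.3532 degrees


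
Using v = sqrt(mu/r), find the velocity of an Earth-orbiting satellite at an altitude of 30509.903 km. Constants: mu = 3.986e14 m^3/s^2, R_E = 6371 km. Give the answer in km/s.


r = R_E + alt = 6371.0 + 30509.903 = 36880.9030 km = 3.6880903e+07 m
v = sqrt(mu/r) = sqrt(3.986e14 / 3.6880903e+07) = 3287.5160 m/s = 3.2875 km/s

3.2875 km/s


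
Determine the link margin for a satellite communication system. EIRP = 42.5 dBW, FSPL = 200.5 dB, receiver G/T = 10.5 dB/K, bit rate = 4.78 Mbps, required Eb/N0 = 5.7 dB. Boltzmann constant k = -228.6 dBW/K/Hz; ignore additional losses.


C/N0 = EIRP - FSPL + G/T - k = 42.5 - 200.5 + 10.5 - (-228.6)
C/N0 = 81.1000 dB-Hz
R_b = 4.78 Mbps = 4.78e+06 bps -> 10*log10(R_b) = 66.7943 dB-Hz
Eb/N0 = C/N0 - 10*log10(R_b) = 81.1000 - 66.7943 = 14.3057 dB
Margin = Eb/N0 - Eb/N0_req = 14.3057 - 5.7 = 8.6057 dB (link closes)

8.6057 dB


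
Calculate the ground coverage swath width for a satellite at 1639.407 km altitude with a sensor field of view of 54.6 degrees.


FOV = 54.6 deg = 0.9529498 rad
swath = 2 * alt * tan(FOV/2) = 2 * 1639.407 * tan(0.4764749)
swath = 2 * 1639.407 * 0.5161385
swath = 1692.3221 km

1692.3221 km


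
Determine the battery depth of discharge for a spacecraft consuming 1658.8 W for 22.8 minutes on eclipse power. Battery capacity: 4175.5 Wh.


E_used = P * t / 60 = 1658.8 * 22.8 / 60 = 630.3440 Wh
DOD = E_used / E_total * 100 = 630.3440 / 4175.5 * 100
DOD = 15.0963 %

15.0963 %


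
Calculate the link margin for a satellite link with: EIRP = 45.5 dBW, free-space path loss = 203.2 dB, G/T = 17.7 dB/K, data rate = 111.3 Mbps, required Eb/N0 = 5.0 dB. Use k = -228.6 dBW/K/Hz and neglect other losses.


C/N0 = EIRP - FSPL + G/T - k = 45.5 - 203.2 + 17.7 - (-228.6)
C/N0 = 88.6000 dB-Hz
R_b = 111.3 Mbps = 1.113e+08 bps -> 10*log10(R_b) = 80.4650 dB-Hz
Eb/N0 = C/N0 - 10*log10(R_b) = 88.6000 - 80.4650 = 8.1350 dB
Margin = Eb/N0 - Eb/N0_req = 8.1350 - 5.0 = 3.1350 dB (link closes)

3.1350 dB


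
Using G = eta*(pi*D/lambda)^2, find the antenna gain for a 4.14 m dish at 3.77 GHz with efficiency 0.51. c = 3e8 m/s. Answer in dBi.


lambda = c/f = 3e8 / 3.77e+09 = 0.0795756 m
G = eta*(pi*D/lambda)^2 = 0.51*(pi*4.14/0.0795756)^2
G = 13624.1932 (linear)
G = 10*log10(13624.1932) = 41.3431 dBi

41.3431 dBi


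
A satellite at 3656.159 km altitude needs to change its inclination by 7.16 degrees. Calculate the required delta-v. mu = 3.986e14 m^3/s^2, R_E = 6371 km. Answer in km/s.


r = 10027.1590 km = 1.0027159e+07 m
V = sqrt(mu/r) = 6304.9217 m/s
di = 7.16 deg = 0.1249656 rad
dV = 2*V*sin(di/2) = 2*6304.9217*sin(0.06248279)
dV = 787.3856 m/s = 0.7873856 km/s

0.7874 km/s


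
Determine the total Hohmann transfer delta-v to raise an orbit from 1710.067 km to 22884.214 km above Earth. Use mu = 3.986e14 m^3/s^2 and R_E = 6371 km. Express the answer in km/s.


r1 = 8081.0670 km = 8.081067e+06 m
r2 = 29255.2140 km = 2.9255214e+07 m
dv1 = sqrt(mu/r1)*(sqrt(2*r2/(r1+r2)) - 1) = 1768.7659 m/s
dv2 = sqrt(mu/r2)*(1 - sqrt(2*r1/(r1+r2))) = 1262.6240 m/s
total dv = |dv1| + |dv2| = 1768.7659 + 1262.6240 = 3031.3899 m/s = 3.0314 km/s

3.0314 km/s


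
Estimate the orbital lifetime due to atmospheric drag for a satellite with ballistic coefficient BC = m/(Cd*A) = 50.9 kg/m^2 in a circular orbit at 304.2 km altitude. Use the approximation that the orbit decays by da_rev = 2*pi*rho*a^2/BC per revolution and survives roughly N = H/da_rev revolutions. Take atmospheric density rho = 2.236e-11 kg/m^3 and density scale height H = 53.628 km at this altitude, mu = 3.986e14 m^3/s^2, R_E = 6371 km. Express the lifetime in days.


a = R_E + alt = 6675.2000 km = 6.6752e+06 m
da_rev = 2*pi*rho*a^2/BC = 2*pi*2.236e-11*(6.6752e+06)^2/50.9 = 122.987918 m per revolution
N = H/da_rev = 53628.0000 m / 122.987918 m = 436.0428 revolutions
P = 2*pi*sqrt(a^3/mu) = 5427.5976 s
lifetime = N*P = 436.0428 * 5427.5976 = 2.366665e+06 s = 27.3920 days

27.3920 days


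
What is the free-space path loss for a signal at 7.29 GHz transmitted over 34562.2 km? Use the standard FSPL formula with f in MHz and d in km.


f = 7.29 GHz = 7290.0000 MHz
d = 34562.2 km
FSPL = 32.44 + 20*log10(7290.0000) + 20*log10(34562.2)
FSPL = 32.44 + 77.2546 + 90.7720
FSPL = 200.4666 dB

200.4666 dB


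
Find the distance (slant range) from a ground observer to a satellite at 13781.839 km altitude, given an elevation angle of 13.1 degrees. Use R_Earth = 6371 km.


h = 13781.839 km, el = 13.1 deg
d = -R_E*sin(el) + sqrt((R_E*sin(el))^2 + 2*R_E*h + h^2)
d = -6371.0000*sin(0.2286381) + sqrt((6371.0000*0.2266513)^2 + 2*6371.0000*13781.839 + 13781.839^2)
d = 17729.7470 km

17729.7470 km


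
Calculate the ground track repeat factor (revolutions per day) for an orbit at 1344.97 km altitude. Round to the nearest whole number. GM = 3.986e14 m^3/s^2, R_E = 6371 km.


r = 7.71597e+06 m
T = 2*pi*sqrt(r^3/mu) = 6745.2339 s = 112.4206 min
revs/day = 1440 / 112.4206 = 12.8090
Rounded: 13 revolutions per day

13 revolutions per day


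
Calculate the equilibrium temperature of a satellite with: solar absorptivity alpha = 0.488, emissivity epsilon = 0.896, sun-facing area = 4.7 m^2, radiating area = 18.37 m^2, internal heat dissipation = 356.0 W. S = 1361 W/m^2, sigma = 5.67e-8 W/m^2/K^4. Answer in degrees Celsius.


Numerator = alpha*S*A_sun + Q_int = 0.488*1361*4.7 + 356.0 = 3477.5896 W
Denominator = eps*sigma*A_rad = 0.896*5.67e-8*18.37 = 9.3325478e-07 W/K^4
T^4 = 3.7263025e+09 K^4
T = 247.0697 K = -26.0803 C

-26.0803 degrees Celsius


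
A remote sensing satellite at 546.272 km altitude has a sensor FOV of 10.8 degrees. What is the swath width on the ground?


FOV = 10.8 deg = 0.1884956 rad
swath = 2 * alt * tan(FOV/2) = 2 * 546.272 * tan(0.09424778)
swath = 2 * 546.272 * 0.09452783
swath = 103.2758 km

103.2758 km


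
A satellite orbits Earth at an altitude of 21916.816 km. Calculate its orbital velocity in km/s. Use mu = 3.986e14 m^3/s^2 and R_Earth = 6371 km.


r = R_E + alt = 6371.0 + 21916.816 = 28287.8160 km = 2.8287816e+07 m
v = sqrt(mu/r) = sqrt(3.986e14 / 2.8287816e+07) = 3753.7811 m/s = 3.7538 km/s

3.7538 km/s


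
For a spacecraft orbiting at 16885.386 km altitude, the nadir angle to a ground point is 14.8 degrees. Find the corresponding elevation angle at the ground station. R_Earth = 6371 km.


r = R_E + alt = 23256.3860 km
Law of sines in the satellite / Earth-center / ground-point triangle:
  sin(nadir)/R_E = sin(90 + el)/r  =>  cos(el) = (r/R_E)*sin(nadir)
cos(el) = (23256.3860 / 6371.0000) * sin(14.8 deg) = 0.9324667
el = arccos(0.9324667) = 21.1774 deg
(Earth-central angle = 90 - nadir - el = 54.0226 deg)

21.1774 degrees


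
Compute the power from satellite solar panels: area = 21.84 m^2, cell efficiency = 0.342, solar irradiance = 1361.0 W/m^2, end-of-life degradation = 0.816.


P = area * eta * S * degradation
P = 21.84 * 0.342 * 1361.0 * 0.816
P = 8295.2031 W

8295.2031 W


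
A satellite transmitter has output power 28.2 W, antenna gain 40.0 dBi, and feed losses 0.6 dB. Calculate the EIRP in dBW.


Pt = 28.2 W = 14.5025 dBW
EIRP = Pt_dBW + Gt - losses = 14.5025 + 40.0 - 0.6 = 53.9025 dBW

53.9025 dBW


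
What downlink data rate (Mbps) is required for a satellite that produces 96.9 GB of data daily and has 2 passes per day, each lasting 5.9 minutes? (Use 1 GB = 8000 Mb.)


total contact time = 2 * 5.9 * 60 = 708.0000 s
data = 96.9 GB = 775200.0000 Mb
rate = 775200.0000 / 708.0000 = 1094.9153 Mbps

1094.9153 Mbps


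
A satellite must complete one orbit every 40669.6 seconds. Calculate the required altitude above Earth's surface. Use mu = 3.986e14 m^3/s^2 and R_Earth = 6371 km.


T = 40669.6 s
r = (mu*T^2/(4*pi^2))^(1/3) = (3.986e14 * 40669.6^2 / (4*pi^2))^(1/3)
r = 2.5560683e+07 m = 25560.6829 km
alt = r - R_E = 25560.6829 - 6371 = 19189.6829 km

19189.6829 km


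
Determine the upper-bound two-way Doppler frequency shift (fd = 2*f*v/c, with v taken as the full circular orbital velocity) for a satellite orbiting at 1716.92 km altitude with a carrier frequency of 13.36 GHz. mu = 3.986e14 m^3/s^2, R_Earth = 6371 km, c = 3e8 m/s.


r = 8.08792e+06 m
v = sqrt(mu/r) = 7020.2119 m/s (worst-case radial velocity)
f = 13.36 GHz = 1.336e+10 Hz
fd = 2*f*v/c = 2*1.336e+10*7020.2119/3.0e+08
fd = 625266.8769 Hz

625266.8769 Hz


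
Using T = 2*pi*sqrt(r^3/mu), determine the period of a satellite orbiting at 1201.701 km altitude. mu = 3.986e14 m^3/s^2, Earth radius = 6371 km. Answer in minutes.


r = 7572.7010 km = 7.572701e+06 m
T = 2*pi*sqrt(r^3/mu) = 2*pi*sqrt(4.342626e+20 / 3.986e14)
T = 6558.2420 s = 109.3040 min

109.3040 minutes


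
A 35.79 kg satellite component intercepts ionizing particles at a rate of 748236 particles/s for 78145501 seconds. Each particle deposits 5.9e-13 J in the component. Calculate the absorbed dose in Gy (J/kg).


Total energy deposited = rate * time * E_per
  = 748236 * 78145501 * 5.9e-13 = 34.4981 J
Dose = E_total / mass = 34.4981 / 35.79
Dose = 0.963902 Gy

0.9639 Gy


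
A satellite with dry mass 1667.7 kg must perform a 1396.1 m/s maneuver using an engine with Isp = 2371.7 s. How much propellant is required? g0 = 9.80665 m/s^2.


ve = Isp * g0 = 2371.7 * 9.80665 = 23258.431805 m/s
mass ratio = exp(dv/ve) = exp(1396.1/23258.431805) = 1.06186367
m_prop = m_dry * (mr - 1) = 1667.7 * (1.06186367 - 1)
m_prop = 103.1700 kg

103.1700 kg


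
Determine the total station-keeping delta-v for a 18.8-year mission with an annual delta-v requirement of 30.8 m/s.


dV = rate * years = 30.8 * 18.8
dV = 579.0400 m/s

579.0400 m/s


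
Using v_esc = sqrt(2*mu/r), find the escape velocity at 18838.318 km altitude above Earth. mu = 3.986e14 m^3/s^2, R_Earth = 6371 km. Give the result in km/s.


r = 6371.0 + 18838.318 = 25209.3180 km = 2.5209318e+07 m
v_esc = sqrt(2*mu/r) = sqrt(2*3.986e14 / 2.5209318e+07)
v_esc = 5623.4533 m/s = 5.6235 km/s

5.6235 km/s


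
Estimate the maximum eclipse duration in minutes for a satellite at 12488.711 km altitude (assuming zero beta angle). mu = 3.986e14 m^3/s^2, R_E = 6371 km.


r = 18859.7110 km
T = 429.5983 min
Eclipse fraction = arcsin(R_E/r)/pi = arcsin(6371.0000/18859.7110)/pi
= arcsin(0.3378101)/pi = 0.1096861
Eclipse duration = 0.1096861 * 429.5983 = 47.1210 min

47.1210 minutes


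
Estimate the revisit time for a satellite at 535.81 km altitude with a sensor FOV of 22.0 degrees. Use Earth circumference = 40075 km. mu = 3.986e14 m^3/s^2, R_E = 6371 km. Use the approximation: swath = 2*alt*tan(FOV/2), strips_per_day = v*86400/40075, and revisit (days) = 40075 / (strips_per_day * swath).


swath = 2*535.81*tan(0.1919862) = 208.3018 km
v = sqrt(mu/r) = 7596.7860 m/s = 7.5968 km/s
strips/day = v*86400/40075 = 7.5968*86400/40075 = 16.3783
coverage/day = strips * swath = 16.3783 * 208.3018 = 3411.6399 km
revisit = 40075 / 3411.6399 = 11.7466 days

11.7466 days


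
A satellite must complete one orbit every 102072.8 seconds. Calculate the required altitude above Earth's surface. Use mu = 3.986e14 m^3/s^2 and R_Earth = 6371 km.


T = 102072.8 s
r = (mu*T^2/(4*pi^2))^(1/3) = (3.986e14 * 102072.8^2 / (4*pi^2))^(1/3)
r = 4.7206218e+07 m = 47206.2177 km
alt = r - R_E = 47206.2177 - 6371 = 40835.2177 km

40835.2177 km


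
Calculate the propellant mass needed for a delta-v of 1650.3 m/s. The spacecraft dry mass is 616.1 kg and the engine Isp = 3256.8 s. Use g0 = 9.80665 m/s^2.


ve = Isp * g0 = 3256.8 * 9.80665 = 31938.297720 m/s
mass ratio = exp(dv/ve) = exp(1650.3/31938.297720) = 1.05302977
m_prop = m_dry * (mr - 1) = 616.1 * (1.05302977 - 1)
m_prop = 32.6716 kg

32.6716 kg


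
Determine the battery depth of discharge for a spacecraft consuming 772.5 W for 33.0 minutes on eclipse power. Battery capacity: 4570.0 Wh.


E_used = P * t / 60 = 772.5 * 33.0 / 60 = 424.8750 Wh
DOD = E_used / E_total * 100 = 424.8750 / 4570.0 * 100
DOD = 9.2970 %

9.2970 %


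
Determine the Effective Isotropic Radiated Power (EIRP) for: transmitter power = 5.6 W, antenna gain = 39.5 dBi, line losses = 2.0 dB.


Pt = 5.6 W = 7.4819 dBW
EIRP = Pt_dBW + Gt - losses = 7.4819 + 39.5 - 2.0 = 44.9819 dBW

44.9819 dBW


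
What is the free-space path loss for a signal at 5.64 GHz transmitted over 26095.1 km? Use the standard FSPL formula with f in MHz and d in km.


f = 5.64 GHz = 5640.0000 MHz
d = 26095.1 km
FSPL = 32.44 + 20*log10(5640.0000) + 20*log10(26095.1)
FSPL = 32.44 + 75.0256 + 88.3312
FSPL = 195.7968 dB

195.7968 dB


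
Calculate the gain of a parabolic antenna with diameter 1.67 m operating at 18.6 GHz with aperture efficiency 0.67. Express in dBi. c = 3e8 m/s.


lambda = c/f = 3e8 / 1.86e+10 = 0.01612903 m
G = eta*(pi*D/lambda)^2 = 0.67*(pi*1.67/0.01612903)^2
G = 70890.9619 (linear)
G = 10*log10(70890.9619) = 48.5059 dBi

48.5059 dBi


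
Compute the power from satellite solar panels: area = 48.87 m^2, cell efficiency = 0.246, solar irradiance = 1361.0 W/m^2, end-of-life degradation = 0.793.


P = area * eta * S * degradation
P = 48.87 * 0.246 * 1361.0 * 0.793
P = 12975.0416 W

12975.0416 W


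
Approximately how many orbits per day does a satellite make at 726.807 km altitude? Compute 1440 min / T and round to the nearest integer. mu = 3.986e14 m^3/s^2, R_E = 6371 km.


r = 7.097807e+06 m
T = 2*pi*sqrt(r^3/mu) = 5951.1035 s = 99.1851 min
revs/day = 1440 / 99.1851 = 14.5183
Rounded: 15 revolutions per day

15 revolutions per day


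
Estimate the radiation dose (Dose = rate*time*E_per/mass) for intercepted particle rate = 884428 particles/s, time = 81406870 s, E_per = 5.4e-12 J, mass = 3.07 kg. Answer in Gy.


Total energy deposited = rate * time * E_per
  = 884428 * 81406870 * 5.4e-12 = 388.7920 J
Dose = E_total / mass = 388.7920 / 3.07
Dose = 126.6423 Gy

126.6423 Gy


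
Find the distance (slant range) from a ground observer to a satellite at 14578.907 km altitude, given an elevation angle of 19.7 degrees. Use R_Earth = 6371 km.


h = 14578.907 km, el = 19.7 deg
d = -R_E*sin(el) + sqrt((R_E*sin(el))^2 + 2*R_E*h + h^2)
d = -6371.0000*sin(0.3438299) + sqrt((6371.0000*0.3370953)^2 + 2*6371.0000*14578.907 + 14578.907^2)
d = 17925.2656 km

17925.2656 km


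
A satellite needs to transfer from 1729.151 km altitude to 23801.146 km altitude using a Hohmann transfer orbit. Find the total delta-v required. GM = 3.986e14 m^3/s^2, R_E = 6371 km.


r1 = 8100.1510 km = 8.100151e+06 m
r2 = 30172.1460 km = 3.0172146e+07 m
dv1 = sqrt(mu/r1)*(sqrt(2*r2/(r1+r2)) - 1) = 1793.5084 m/s
dv2 = sqrt(mu/r2)*(1 - sqrt(2*r1/(r1+r2))) = 1269.9268 m/s
total dv = |dv1| + |dv2| = 1793.5084 + 1269.9268 = 3063.4352 m/s = 3.0634 km/s

3.0634 km/s


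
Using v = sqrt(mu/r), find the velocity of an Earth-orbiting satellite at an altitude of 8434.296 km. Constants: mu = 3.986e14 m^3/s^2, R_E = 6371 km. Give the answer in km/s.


r = R_E + alt = 6371.0 + 8434.296 = 14805.2960 km = 1.4805296e+07 m
v = sqrt(mu/r) = sqrt(3.986e14 / 1.4805296e+07) = 5188.7184 m/s = 5.1887 km/s

5.1887 km/s


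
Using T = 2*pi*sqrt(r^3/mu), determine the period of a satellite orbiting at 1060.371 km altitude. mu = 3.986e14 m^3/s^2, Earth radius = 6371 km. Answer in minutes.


r = 7431.3710 km = 7.431371e+06 m
T = 2*pi*sqrt(r^3/mu) = 2*pi*sqrt(4.1039951e+20 / 3.986e14)
T = 6375.5057 s = 106.2584 min

106.2584 minutes


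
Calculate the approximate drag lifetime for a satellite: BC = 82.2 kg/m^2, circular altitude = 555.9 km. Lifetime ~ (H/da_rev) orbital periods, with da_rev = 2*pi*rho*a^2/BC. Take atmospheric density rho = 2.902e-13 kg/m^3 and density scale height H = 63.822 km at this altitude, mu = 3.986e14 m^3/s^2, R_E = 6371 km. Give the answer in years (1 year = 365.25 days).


a = R_E + alt = 6926.9000 km = 6.9269e+06 m
da_rev = 2*pi*rho*a^2/BC = 2*pi*2.902e-13*(6.9269e+06)^2/82.2 = 1.064347 m per revolution
N = H/da_rev = 63822.0000 m / 1.064347 m = 59963.5194 revolutions
P = 2*pi*sqrt(a^3/mu) = 5737.4590 s
lifetime = N*P = 59963.5194 * 5737.4590 = 3.4403824e+08 s = 3981.9240 days
years = 3981.9240 / 365.25 = 10.9019 years

10.9019 years


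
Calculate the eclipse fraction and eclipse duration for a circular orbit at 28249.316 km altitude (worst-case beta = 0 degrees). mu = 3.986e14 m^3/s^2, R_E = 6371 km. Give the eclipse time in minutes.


r = 34620.3160 km
T = 1068.4557 min
Eclipse fraction = arcsin(R_E/r)/pi = arcsin(6371.0000/34620.3160)/pi
= arcsin(0.1840249)/pi = 0.05891271
Eclipse duration = 0.05891271 * 1068.4557 = 62.9456 min

62.9456 minutes


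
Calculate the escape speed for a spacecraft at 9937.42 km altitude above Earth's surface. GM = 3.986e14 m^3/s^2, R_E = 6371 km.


r = 6371.0 + 9937.42 = 16308.4200 km = 1.630842e+07 m
v_esc = sqrt(2*mu/r) = sqrt(2*3.986e14 / 1.630842e+07)
v_esc = 6991.6182 m/s = 6.9916 km/s

6.9916 km/s


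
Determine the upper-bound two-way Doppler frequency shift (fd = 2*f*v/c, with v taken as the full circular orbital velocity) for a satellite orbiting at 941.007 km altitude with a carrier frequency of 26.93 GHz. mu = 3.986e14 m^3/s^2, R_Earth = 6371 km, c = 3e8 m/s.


r = 7.312007e+06 m
v = sqrt(mu/r) = 7383.2972 m/s (worst-case radial velocity)
f = 26.93 GHz = 2.693e+10 Hz
fd = 2*f*v/c = 2*2.693e+10*7383.2972/3.0e+08
fd = 1.3255479e+06 Hz

1.3255e+06 Hz


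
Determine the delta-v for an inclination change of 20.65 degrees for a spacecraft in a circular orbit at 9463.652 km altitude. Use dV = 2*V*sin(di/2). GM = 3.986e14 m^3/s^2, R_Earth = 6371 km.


r = 15834.6520 km = 1.5834652e+07 m
V = sqrt(mu/r) = 5017.2343 m/s
di = 20.65 deg = 0.3604105 rad
dV = 2*V*sin(di/2) = 2*5017.2343*sin(0.1802052)
dV = 1798.4929 m/s = 1.7985 km/s

1.7985 km/s


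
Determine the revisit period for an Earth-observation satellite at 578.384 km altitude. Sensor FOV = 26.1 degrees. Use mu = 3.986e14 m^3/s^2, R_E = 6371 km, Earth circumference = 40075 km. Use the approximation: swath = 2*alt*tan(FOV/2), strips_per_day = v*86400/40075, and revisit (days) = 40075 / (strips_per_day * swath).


swath = 2*578.384*tan(0.2277655) = 268.1244 km
v = sqrt(mu/r) = 7573.4802 m/s = 7.5735 km/s
strips/day = v*86400/40075 = 7.5735*86400/40075 = 16.3281
coverage/day = strips * swath = 16.3281 * 268.1244 = 4377.9630 km
revisit = 40075 / 4377.9630 = 9.1538 days

9.1538 days


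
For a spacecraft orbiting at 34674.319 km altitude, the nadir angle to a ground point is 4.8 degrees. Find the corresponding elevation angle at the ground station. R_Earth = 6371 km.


r = R_E + alt = 41045.3190 km
Law of sines in the satellite / Earth-center / ground-point triangle:
  sin(nadir)/R_E = sin(90 + el)/r  =>  cos(el) = (r/R_E)*sin(nadir)
cos(el) = (41045.3190 / 6371.0000) * sin(4.8 deg) = 0.5390965
el = arccos(0.5390965) = 57.3778 deg
(Earth-central angle = 90 - nadir - el = 27.8222 deg)

57.3778 degrees


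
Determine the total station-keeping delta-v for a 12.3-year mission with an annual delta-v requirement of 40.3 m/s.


dV = rate * years = 40.3 * 12.3
dV = 495.6900 m/s

495.6900 m/s


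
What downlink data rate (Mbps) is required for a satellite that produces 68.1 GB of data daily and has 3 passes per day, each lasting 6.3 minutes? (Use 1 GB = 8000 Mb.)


total contact time = 3 * 6.3 * 60 = 1134.0000 s
data = 68.1 GB = 544800.0000 Mb
rate = 544800.0000 / 1134.0000 = 480.4233 Mbps

480.4233 Mbps


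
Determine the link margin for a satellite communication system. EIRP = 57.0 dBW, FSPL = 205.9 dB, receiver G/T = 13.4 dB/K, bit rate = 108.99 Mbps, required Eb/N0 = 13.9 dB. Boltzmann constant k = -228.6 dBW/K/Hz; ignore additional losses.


C/N0 = EIRP - FSPL + G/T - k = 57.0 - 205.9 + 13.4 - (-228.6)
C/N0 = 93.1000 dB-Hz
R_b = 108.99 Mbps = 1.0899e+08 bps -> 10*log10(R_b) = 80.3739 dB-Hz
Eb/N0 = C/N0 - 10*log10(R_b) = 93.1000 - 80.3739 = 12.7261 dB
Margin = Eb/N0 - Eb/N0_req = 12.7261 - 13.9 = -1.1739 dB (negative margin: link does not close)

-1.1739 dB


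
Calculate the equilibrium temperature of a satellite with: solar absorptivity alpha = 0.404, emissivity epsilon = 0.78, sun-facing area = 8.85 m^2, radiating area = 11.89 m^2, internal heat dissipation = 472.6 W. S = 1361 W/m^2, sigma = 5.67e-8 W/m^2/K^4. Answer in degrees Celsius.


Numerator = alpha*S*A_sun + Q_int = 0.404*1361*8.85 + 472.6 = 5338.7194 W
Denominator = eps*sigma*A_rad = 0.78*5.67e-8*11.89 = 5.2584714e-07 W/K^4
T^4 = 1.0152607e+10 K^4
T = 317.4274 K = 44.2774 C

44.2774 degrees Celsius


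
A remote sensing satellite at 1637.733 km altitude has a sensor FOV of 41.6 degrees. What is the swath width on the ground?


FOV = 41.6 deg = 0.726057 rad
swath = 2 * alt * tan(FOV/2) = 2 * 1637.733 * tan(0.3630285)
swath = 2 * 1637.733 * 0.3798644
swath = 1244.2328 km

1244.2328 km


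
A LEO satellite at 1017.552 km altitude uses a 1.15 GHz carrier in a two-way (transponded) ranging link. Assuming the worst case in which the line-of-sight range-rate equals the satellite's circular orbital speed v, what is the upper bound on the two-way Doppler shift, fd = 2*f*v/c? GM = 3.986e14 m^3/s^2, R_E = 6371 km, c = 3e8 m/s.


r = 7.388552e+06 m
v = sqrt(mu/r) = 7344.9523 m/s (worst-case radial velocity)
f = 1.15 GHz = 1.15e+09 Hz
fd = 2*f*v/c = 2*1.15e+09*7344.9523/3.0e+08
fd = 56311.3010 Hz

56311.3010 Hz


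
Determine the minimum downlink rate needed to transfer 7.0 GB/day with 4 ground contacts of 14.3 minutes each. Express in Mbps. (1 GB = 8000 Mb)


total contact time = 4 * 14.3 * 60 = 3432.0000 s
data = 7.0 GB = 56000.0000 Mb
rate = 56000.0000 / 3432.0000 = 16.3170 Mbps

16.3170 Mbps


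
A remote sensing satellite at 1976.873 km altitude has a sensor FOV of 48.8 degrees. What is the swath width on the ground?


FOV = 48.8 deg = 0.8517207 rad
swath = 2 * alt * tan(FOV/2) = 2 * 1976.873 * tan(0.4258603)
swath = 2 * 1976.873 * 0.4536201
swath = 1793.4987 km

1793.4987 km


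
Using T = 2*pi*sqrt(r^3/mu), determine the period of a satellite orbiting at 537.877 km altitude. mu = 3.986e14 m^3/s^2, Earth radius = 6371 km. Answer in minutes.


r = 6908.8770 km = 6.908877e+06 m
T = 2*pi*sqrt(r^3/mu) = 2*pi*sqrt(3.2977853e+20 / 3.986e14)
T = 5715.0813 s = 95.2514 min

95.2514 minutes


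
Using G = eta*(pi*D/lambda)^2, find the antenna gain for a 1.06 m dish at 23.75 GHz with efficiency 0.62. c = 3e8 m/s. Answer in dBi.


lambda = c/f = 3e8 / 2.375e+10 = 0.01263158 m
G = eta*(pi*D/lambda)^2 = 0.62*(pi*1.06/0.01263158)^2
G = 43091.1301 (linear)
G = 10*log10(43091.1301) = 46.3439 dBi

46.3439 dBi


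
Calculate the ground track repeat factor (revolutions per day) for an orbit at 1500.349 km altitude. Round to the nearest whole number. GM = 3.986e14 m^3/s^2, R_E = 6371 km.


r = 7.871349e+06 m
T = 2*pi*sqrt(r^3/mu) = 6950.0027 s = 115.8334 min
revs/day = 1440 / 115.8334 = 12.4316
Rounded: 12 revolutions per day

12 revolutions per day


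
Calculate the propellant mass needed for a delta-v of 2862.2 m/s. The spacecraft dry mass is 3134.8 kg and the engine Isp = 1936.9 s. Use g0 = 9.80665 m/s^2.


ve = Isp * g0 = 1936.9 * 9.80665 = 18994.500385 m/s
mass ratio = exp(dv/ve) = exp(2862.2/18994.500385) = 1.16263121
m_prop = m_dry * (mr - 1) = 3134.8 * (1.16263121 - 1)
m_prop = 509.8163 kg

509.8163 kg


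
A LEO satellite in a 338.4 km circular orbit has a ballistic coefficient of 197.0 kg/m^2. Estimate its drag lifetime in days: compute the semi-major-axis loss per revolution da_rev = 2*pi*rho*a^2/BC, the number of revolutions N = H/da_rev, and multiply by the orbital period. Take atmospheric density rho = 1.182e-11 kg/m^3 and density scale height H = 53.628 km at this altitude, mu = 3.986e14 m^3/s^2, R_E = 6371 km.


a = R_E + alt = 6709.4000 km = 6.7094e+06 m
da_rev = 2*pi*rho*a^2/BC = 2*pi*1.182e-11*(6.7094e+06)^2/197.0 = 16.970650 m per revolution
N = H/da_rev = 53628.0000 m / 16.970650 m = 3160.0439 revolutions
P = 2*pi*sqrt(a^3/mu) = 5469.3630 s
lifetime = N*P = 3160.0439 * 5469.3630 = 1.7283427e+07 s = 200.0397 days

200.0397 days


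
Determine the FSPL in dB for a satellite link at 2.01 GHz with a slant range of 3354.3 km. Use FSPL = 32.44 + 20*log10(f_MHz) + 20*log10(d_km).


f = 2.01 GHz = 2010.0000 MHz
d = 3354.3 km
FSPL = 32.44 + 20*log10(2010.0000) + 20*log10(3354.3)
FSPL = 32.44 + 66.0639 + 70.5120
FSPL = 169.0160 dB

169.0160 dB


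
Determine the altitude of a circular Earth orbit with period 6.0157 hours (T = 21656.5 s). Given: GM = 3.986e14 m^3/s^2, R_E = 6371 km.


T = 21656.5 s
r = (mu*T^2/(4*pi^2))^(1/3) = (3.986e14 * 21656.5^2 / (4*pi^2))^(1/3)
r = 1.6792603e+07 m = 16792.6034 km
alt = r - R_E = 16792.6034 - 6371 = 10421.6034 km

10421.6034 km


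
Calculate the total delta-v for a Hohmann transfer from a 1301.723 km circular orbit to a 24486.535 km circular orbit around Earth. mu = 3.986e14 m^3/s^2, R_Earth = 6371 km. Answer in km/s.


r1 = 7672.7230 km = 7.672723e+06 m
r2 = 30857.5350 km = 3.0857535e+07 m
dv1 = sqrt(mu/r1)*(sqrt(2*r2/(r1+r2)) - 1) = 1914.3147 m/s
dv2 = sqrt(mu/r2)*(1 - sqrt(2*r1/(r1+r2))) = 1325.9060 m/s
total dv = |dv1| + |dv2| = 1914.3147 + 1325.9060 = 3240.2207 m/s = 3.2402 km/s

3.2402 km/s


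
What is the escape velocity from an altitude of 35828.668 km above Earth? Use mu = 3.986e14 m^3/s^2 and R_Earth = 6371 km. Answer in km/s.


r = 6371.0 + 35828.668 = 42199.6680 km = 4.2199668e+07 m
v_esc = sqrt(2*mu/r) = sqrt(2*3.986e14 / 4.2199668e+07)
v_esc = 4346.3944 m/s = 4.3464 km/s

4.3464 km/s


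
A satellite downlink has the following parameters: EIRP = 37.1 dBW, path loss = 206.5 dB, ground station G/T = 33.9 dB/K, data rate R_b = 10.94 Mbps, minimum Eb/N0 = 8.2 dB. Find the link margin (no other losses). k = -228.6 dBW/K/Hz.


C/N0 = EIRP - FSPL + G/T - k = 37.1 - 206.5 + 33.9 - (-228.6)
C/N0 = 93.1000 dB-Hz
R_b = 10.94 Mbps = 1.094e+07 bps -> 10*log10(R_b) = 70.3902 dB-Hz
Eb/N0 = C/N0 - 10*log10(R_b) = 93.1000 - 70.3902 = 22.7098 dB
Margin = Eb/N0 - Eb/N0_req = 22.7098 - 8.2 = 14.5098 dB (link closes)

14.5098 dB


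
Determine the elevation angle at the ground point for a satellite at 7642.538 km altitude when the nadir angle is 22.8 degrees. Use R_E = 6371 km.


r = R_E + alt = 14013.5380 km
Law of sines in the satellite / Earth-center / ground-point triangle:
  sin(nadir)/R_E = sin(90 + el)/r  =>  cos(el) = (r/R_E)*sin(nadir)
cos(el) = (14013.5380 / 6371.0000) * sin(22.8 deg) = 0.8523724
el = arccos(0.8523724) = 31.5294 deg
(Earth-central angle = 90 - nadir - el = 35.6706 deg)

31.5294 degrees


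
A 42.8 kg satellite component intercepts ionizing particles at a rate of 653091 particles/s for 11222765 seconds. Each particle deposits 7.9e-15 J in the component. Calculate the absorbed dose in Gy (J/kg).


Total energy deposited = rate * time * E_per
  = 653091 * 11222765 * 7.9e-15 = 0.05790295 J
Dose = E_total / mass = 0.05790295 / 42.8
Dose = 0.001352873 Gy

0.0014 Gy


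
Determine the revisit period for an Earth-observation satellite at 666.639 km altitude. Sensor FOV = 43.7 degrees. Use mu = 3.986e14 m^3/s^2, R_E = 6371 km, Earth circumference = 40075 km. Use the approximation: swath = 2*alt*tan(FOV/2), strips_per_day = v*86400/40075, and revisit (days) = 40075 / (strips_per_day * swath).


swath = 2*666.639*tan(0.3813544) = 534.6233 km
v = sqrt(mu/r) = 7525.8430 m/s = 7.5258 km/s
strips/day = v*86400/40075 = 7.5258*86400/40075 = 16.2254
coverage/day = strips * swath = 16.2254 * 534.6233 = 8674.4754 km
revisit = 40075 / 8674.4754 = 4.6199 days

4.6199 days


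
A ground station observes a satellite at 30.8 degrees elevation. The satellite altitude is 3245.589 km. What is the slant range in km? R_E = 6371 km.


h = 3245.589 km, el = 30.8 deg
d = -R_E*sin(el) + sqrt((R_E*sin(el))^2 + 2*R_E*h + h^2)
d = -6371.0000*sin(0.5375614) + sqrt((6371.0000*0.5120429)^2 + 2*6371.0000*3245.589 + 3245.589^2)
d = 4645.4456 km

4645.4456 km


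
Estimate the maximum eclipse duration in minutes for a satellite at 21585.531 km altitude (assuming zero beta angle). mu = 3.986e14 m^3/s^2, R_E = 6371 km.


r = 27956.5310 km
T = 775.3270 min
Eclipse fraction = arcsin(R_E/r)/pi = arcsin(6371.0000/27956.5310)/pi
= arcsin(0.2278895)/pi = 0.0731825
Eclipse duration = 0.0731825 * 775.3270 = 56.7404 min

56.7404 minutes


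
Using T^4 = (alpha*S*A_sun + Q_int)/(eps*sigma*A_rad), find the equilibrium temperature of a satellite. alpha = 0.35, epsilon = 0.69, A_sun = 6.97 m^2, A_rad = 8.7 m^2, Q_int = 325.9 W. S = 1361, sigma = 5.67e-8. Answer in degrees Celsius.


Numerator = alpha*S*A_sun + Q_int = 0.35*1361*6.97 + 325.9 = 3646.0595 W
Denominator = eps*sigma*A_rad = 0.69*5.67e-8*8.7 = 3.403701e-07 W/K^4
T^4 = 1.0712044e+10 K^4
T = 321.7126 K = 48.5626 C

48.5626 degrees Celsius


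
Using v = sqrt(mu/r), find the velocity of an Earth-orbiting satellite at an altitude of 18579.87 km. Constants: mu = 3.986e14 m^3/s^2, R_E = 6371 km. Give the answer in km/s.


r = R_E + alt = 6371.0 + 18579.87 = 24950.8700 km = 2.495087e+07 m
v = sqrt(mu/r) = sqrt(3.986e14 / 2.495087e+07) = 3996.9232 m/s = 3.9969 km/s

3.9969 km/s


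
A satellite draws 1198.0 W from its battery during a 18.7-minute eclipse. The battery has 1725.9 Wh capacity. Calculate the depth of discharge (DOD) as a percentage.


E_used = P * t / 60 = 1198.0 * 18.7 / 60 = 373.3767 Wh
DOD = E_used / E_total * 100 = 373.3767 / 1725.9 * 100
DOD = 21.6337 %

21.6337 %


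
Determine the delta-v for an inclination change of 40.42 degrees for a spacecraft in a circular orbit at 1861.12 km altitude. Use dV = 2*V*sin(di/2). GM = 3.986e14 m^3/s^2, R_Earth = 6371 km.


r = 8232.1200 km = 8.23212e+06 m
V = sqrt(mu/r) = 6958.4546 m/s
di = 40.42 deg = 0.7054621 rad
dV = 2*V*sin(di/2) = 2*6958.4546*sin(0.352731)
dV = 4807.7632 m/s = 4.8078 km/s

4.8078 km/s


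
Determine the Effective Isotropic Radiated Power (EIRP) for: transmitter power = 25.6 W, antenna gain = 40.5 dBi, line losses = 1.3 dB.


Pt = 25.6 W = 14.0824 dBW
EIRP = Pt_dBW + Gt - losses = 14.0824 + 40.5 - 1.3 = 53.2824 dBW

53.2824 dBW


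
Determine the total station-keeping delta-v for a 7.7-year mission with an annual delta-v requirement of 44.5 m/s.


dV = rate * years = 44.5 * 7.7
dV = 342.6500 m/s

342.6500 m/s


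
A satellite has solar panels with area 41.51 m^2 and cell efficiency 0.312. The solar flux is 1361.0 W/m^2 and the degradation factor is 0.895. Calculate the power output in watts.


P = area * eta * S * degradation
P = 41.51 * 0.312 * 1361.0 * 0.895
P = 15775.6945 W

15775.6945 W


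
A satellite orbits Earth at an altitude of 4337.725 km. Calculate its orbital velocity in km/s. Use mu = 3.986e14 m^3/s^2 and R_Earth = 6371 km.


r = R_E + alt = 6371.0 + 4337.725 = 10708.7250 km = 1.0708725e+07 m
v = sqrt(mu/r) = sqrt(3.986e14 / 1.0708725e+07) = 6100.9823 m/s = 6.1010 km/s

6.1010 km/s


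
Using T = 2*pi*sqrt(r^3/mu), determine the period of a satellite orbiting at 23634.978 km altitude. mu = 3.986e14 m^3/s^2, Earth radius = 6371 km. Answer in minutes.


r = 30005.9780 km = 3.0005978e+07 m
T = 2*pi*sqrt(r^3/mu) = 2*pi*sqrt(2.7016144e+22 / 3.986e14)
T = 51727.6681 s = 862.1278 min

862.1278 minutes


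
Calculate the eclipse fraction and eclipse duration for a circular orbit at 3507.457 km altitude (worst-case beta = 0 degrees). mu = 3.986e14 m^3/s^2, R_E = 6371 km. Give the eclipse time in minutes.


r = 9878.4570 km
T = 162.8522 min
Eclipse fraction = arcsin(R_E/r)/pi = arcsin(6371.0000/9878.4570)/pi
= arcsin(0.6449388)/pi = 0.2231171
Eclipse duration = 0.2231171 * 162.8522 = 36.3351 min

36.3351 minutes


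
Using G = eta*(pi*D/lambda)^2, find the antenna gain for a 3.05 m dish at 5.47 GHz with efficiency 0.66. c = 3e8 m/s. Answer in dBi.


lambda = c/f = 3e8 / 5.47e+09 = 0.05484461 m
G = eta*(pi*D/lambda)^2 = 0.66*(pi*3.05/0.05484461)^2
G = 20145.3818 (linear)
G = 10*log10(20145.3818) = 43.0418 dBi

43.0418 dBi


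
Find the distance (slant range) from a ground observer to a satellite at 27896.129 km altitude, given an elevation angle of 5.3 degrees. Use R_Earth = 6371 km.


h = 27896.129 km, el = 5.3 deg
d = -R_E*sin(el) + sqrt((R_E*sin(el))^2 + 2*R_E*h + h^2)
d = -6371.0000*sin(0.09250245) + sqrt((6371.0000*0.09237059)^2 + 2*6371.0000*27896.129 + 27896.129^2)
d = 33086.3168 km

33086.3168 km


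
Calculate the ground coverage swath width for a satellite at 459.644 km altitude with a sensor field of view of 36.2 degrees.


FOV = 36.2 deg = 0.6318092 rad
swath = 2 * alt * tan(FOV/2) = 2 * 459.644 * tan(0.3159046)
swath = 2 * 459.644 * 0.3268504
swath = 300.4696 km

300.4696 km


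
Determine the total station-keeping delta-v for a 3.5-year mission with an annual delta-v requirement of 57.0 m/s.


dV = rate * years = 57.0 * 3.5
dV = 199.5000 m/s

199.5000 m/s


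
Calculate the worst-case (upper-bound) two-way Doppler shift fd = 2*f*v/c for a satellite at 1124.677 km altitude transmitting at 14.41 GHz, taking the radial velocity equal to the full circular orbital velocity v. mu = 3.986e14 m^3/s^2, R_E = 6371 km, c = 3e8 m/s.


r = 7.495677e+06 m
v = sqrt(mu/r) = 7292.2780 m/s (worst-case radial velocity)
f = 14.41 GHz = 1.441e+10 Hz
fd = 2*f*v/c = 2*1.441e+10*7292.2780/3.0e+08
fd = 700544.8375 Hz

700544.8375 Hz


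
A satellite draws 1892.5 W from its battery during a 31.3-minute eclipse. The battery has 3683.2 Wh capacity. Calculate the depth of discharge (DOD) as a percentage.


E_used = P * t / 60 = 1892.5 * 31.3 / 60 = 987.2542 Wh
DOD = E_used / E_total * 100 = 987.2542 / 3683.2 * 100
DOD = 26.8043 %

26.8043 %


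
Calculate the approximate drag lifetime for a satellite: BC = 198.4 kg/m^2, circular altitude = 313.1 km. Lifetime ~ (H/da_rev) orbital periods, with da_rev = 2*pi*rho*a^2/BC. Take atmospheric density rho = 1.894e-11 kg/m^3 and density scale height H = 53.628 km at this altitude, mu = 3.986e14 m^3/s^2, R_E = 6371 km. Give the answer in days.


a = R_E + alt = 6684.1000 km = 6.6841e+06 m
da_rev = 2*pi*rho*a^2/BC = 2*pi*1.894e-11*(6.6841e+06)^2/198.4 = 26.798103 m per revolution
N = H/da_rev = 53628.0000 m / 26.798103 m = 2001.1864 revolutions
P = 2*pi*sqrt(a^3/mu) = 5438.4561 s
lifetime = N*P = 2001.1864 * 5438.4561 = 1.0883365e+07 s = 125.9649 days

125.9649 days


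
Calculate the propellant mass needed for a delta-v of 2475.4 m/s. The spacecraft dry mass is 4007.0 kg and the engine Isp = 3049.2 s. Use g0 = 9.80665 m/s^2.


ve = Isp * g0 = 3049.2 * 9.80665 = 29902.437180 m/s
mass ratio = exp(dv/ve) = exp(2475.4/29902.437180) = 1.08630557
m_prop = m_dry * (mr - 1) = 4007.0 * (1.08630557 - 1)
m_prop = 345.8264 kg

345.8264 kg


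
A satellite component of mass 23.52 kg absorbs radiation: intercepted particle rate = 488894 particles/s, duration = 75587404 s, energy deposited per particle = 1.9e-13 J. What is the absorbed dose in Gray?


Total energy deposited = rate * time * E_per
  = 488894 * 75587404 * 1.9e-13 = 7.0213 J
Dose = E_total / mass = 7.0213 / 23.52
Dose = 0.2985248 Gy

0.2985 Gy


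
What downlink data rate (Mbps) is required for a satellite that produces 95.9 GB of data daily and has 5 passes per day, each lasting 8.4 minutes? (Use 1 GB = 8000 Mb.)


total contact time = 5 * 8.4 * 60 = 2520.0000 s
data = 95.9 GB = 767200.0000 Mb
rate = 767200.0000 / 2520.0000 = 304.4444 Mbps

304.4444 Mbps


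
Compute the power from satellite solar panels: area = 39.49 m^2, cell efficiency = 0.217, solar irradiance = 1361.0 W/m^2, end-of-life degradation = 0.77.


P = area * eta * S * degradation
P = 39.49 * 0.217 * 1361.0 * 0.77
P = 8980.4008 W

8980.4008 W


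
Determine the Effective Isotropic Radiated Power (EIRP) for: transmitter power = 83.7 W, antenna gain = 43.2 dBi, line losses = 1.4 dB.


Pt = 83.7 W = 19.2273 dBW
EIRP = Pt_dBW + Gt - losses = 19.2273 + 43.2 - 1.4 = 61.0273 dBW

61.0273 dBW


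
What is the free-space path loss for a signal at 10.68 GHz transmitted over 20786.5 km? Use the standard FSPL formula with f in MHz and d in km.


f = 10.68 GHz = 10680.0000 MHz
d = 20786.5 km
FSPL = 32.44 + 20*log10(10680.0000) + 20*log10(20786.5)
FSPL = 32.44 + 80.5714 + 86.3556
FSPL = 199.3671 dB

199.3671 dB


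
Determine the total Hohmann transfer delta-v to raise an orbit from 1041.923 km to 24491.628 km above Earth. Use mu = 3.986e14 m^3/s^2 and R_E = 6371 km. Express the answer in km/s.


r1 = 7412.9230 km = 7.412923e+06 m
r2 = 30862.6280 km = 3.0862628e+07 m
dv1 = sqrt(mu/r1)*(sqrt(2*r2/(r1+r2)) - 1) = 1979.1670 m/s
dv2 = sqrt(mu/r2)*(1 - sqrt(2*r1/(r1+r2))) = 1357.1195 m/s
total dv = |dv1| + |dv2| = 1979.1670 + 1357.1195 = 3336.2865 m/s = 3.3363 km/s

3.3363 km/s


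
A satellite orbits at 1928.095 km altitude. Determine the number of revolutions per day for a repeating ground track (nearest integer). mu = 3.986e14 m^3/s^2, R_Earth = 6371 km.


r = 8.299095e+06 m
T = 2*pi*sqrt(r^3/mu) = 7524.1479 s = 125.4025 min
revs/day = 1440 / 125.4025 = 11.4830
Rounded: 11 revolutions per day

11 revolutions per day


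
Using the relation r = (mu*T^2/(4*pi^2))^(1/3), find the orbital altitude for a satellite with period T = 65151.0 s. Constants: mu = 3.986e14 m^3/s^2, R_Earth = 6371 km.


T = 65151.0 s
r = (mu*T^2/(4*pi^2))^(1/3) = (3.986e14 * 65151.0^2 / (4*pi^2))^(1/3)
r = 3.4995047e+07 m = 34995.0466 km
alt = r - R_E = 34995.0466 - 6371 = 28624.0466 km

28624.0466 km


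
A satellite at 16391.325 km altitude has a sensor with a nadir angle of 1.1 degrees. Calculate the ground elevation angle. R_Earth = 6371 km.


r = R_E + alt = 22762.3250 km
Law of sines in the satellite / Earth-center / ground-point triangle:
  sin(nadir)/R_E = sin(90 + el)/r  =>  cos(el) = (r/R_E)*sin(nadir)
cos(el) = (22762.3250 / 6371.0000) * sin(1.1 deg) = 0.06858867
el = arccos(0.06858867) = 86.0671 deg
(Earth-central angle = 90 - nadir - el = 2.8329 deg)

86.0671 degrees
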